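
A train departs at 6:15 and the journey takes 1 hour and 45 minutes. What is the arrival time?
Starting time: 6:15
Adding 45 minutes to 15 minutes: 15 + 45 = 60 minutes = 1 hour
Adding 1 hour: 6 + 1 + 1 (carry) = 8
Final time: 8:00

Final answer: 8:00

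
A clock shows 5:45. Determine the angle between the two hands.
Hour hand position: 5 x 30 + 45 x 0.5 = 172.5 degrees
Minute hand position: 45 x 6 = 270 degrees
Difference: |172.5 - 270| = 97.5 degrees
The angle between the hands is 97.5 degrees

Final answer: 97.5 degrees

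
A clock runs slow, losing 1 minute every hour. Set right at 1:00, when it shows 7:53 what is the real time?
For every 60 true minutes, the faulty clock advances 59 minutes, so 1 faulty-clock minute corresponds to 60/59 true minutes.
From 1:00 to 7:53 on the faulty dial is 413 minutes.
True elapsed: 413 x 60/59 = 420 minutes = 7 hours.
True time: 1:00 + 7 hours = 8:00.

Final answer: 8:00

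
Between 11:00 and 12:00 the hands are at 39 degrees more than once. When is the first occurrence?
At t minutes past 11:00, the hour hand is at 30 x 11 + 0.5t degrees and the minute hand is at 6t degrees.
The smaller angle between them is 39 degrees when |30H - 5.5t| = 39 or |30H - 5.5t| = 321.
With H = 11, solve 30 x 11 - 5.5t = +/- target for each target:
  t = (30 x 11 - 39) / 5.5 = 52.91
  t = (30 x 11 + 39) / 5.5 = 67.09 (outside (0, 60))
  t = (30 x 11 - 321) / 5.5 = 1.64
  t = (30 x 11 + 321) / 5.5 = 118.36 (outside (0, 60))
Valid solutions in (0, 60): {1.64, 52.91} minutes.
The first occurrence is t = 1.64 minutes.
The hands form a 39-degree angle at 1.64 minutes past 11:00.

Final answer: 1.64 minutes past 11:00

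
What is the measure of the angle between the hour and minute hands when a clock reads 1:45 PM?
Hour hand position: 1 x 30 + 45 x 0.5 = 52.5 degrees
Minute hand position: 45 x 6 = 270 degrees
Difference: |52.5 - 270| = 217.5 degrees
Since 217.5 > 180, the smaller angle is 360 - 217.5 = 142.5 degrees

Final answer: 142.5 degrees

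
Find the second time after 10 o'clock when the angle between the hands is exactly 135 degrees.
At t minutes past 10:00, the hour hand is at 30 x 10 + 0.5t degrees and the minute hand is at 6t degrees.
The smaller angle between them is 135 degrees when |30H - 5.5t| = 135 or |30H - 5.5t| = 225.
With H = 10, solve 30 x 10 - 5.5t = +/- target for each target:
  t = (30 x 10 - 135) / 5.5 = 30
  t = (30 x 10 + 135) / 5.5 = 79.09 (outside (0, 60))
  t = (30 x 10 - 225) / 5.5 = 13.64
  t = (30 x 10 + 225) / 5.5 = 95.45 (outside (0, 60))
Valid solutions in (0, 60): {13.64, 30} minutes.
The second occurrence is t = 30 minutes.
The hands form a 135-degree angle at 30 minutes past 10:00.

Final answer: 30 minutes past 10:00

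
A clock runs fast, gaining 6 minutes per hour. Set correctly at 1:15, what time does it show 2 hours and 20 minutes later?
For every 60 true minutes, the faulty clock advances 60 + 6 = 66 minutes.
True elapsed: 2 hours and 20 minutes = 140 minutes.
Faulty clock advances: 140 x 66/60 = 154 minutes (drift: 14 minutes ahead).
Shown time: 1:15 + 154 minutes = 3:49.

Final answer: 3:49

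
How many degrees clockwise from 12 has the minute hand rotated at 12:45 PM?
The minute hand moves 6 degrees per minute.
At 12:45: 45 x 6 = 270 degrees

Final answer: 270 degrees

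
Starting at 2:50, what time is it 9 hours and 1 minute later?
Starting time: 2:50
Adding 1 minute to 50 minutes: 50 + 1 = 51 minutes
Adding 9 hours: 2 + 9 = 11
Final time: 11:51

Final answer: 11:51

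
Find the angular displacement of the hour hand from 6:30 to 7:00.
The hour hand moves 0.5 degrees per minute.
Time elapsed: 7:00 - 6:30 = 30 minutes
Angular displacement: 30 x 0.5 = 15 degrees

Final answer: 15 degrees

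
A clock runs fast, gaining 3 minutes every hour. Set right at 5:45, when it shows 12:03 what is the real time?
For every 60 true minutes, the faulty clock advances 63 minutes, so 1 faulty-clock minute corresponds to 60/63 true minutes.
From 5:45 to 12:03 on the faulty dial is 378 minutes.
True elapsed: 378 x 60/63 = 360 minutes = 6 hours.
True time: 5:45 + 6 hours = 11:45.

Final answer: 11:45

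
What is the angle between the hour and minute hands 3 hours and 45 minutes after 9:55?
First find the time 3 hours and 45 minutes after 9:55.
Total minutes: 9 x 60 + 55 + 3 x 60 + 45 = 820.
820 mod 720 = 100 minutes = 1:40.
Now compute the angle at 1:40:
Hour hand: 1 x 30 + 40 x 0.5 = 50 degrees
Minute hand: 40 x 6 = 240 degrees
Difference: |50 - 240| = 190 degrees
Smaller angle: 360 - 190 = 170 degrees

Final answer: 170 degrees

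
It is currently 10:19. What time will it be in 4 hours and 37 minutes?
Starting time: 10:19
Adding 37 minutes to 19 minutes: 19 + 37 = 56 minutes
Adding 4 hours: 10 + 4 = 14 - 12 = 2
Final time: 2:56

Final answer: 2:56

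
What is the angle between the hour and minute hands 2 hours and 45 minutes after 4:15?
First find the time 2 hours and 45 minutes after 4:15.
Total minutes: 4 x 60 + 15 + 2 x 60 + 45 = 420.
420 mod 720 = 420 minutes = 7:00.
Now compute the angle at 7:00:
Hour hand: 7 x 30 + 0 x 0.5 = 210 degrees
Minute hand: 0 x 6 = 0 degrees
Difference: |210 - 0| = 210 degrees
Smaller angle: 360 - 210 = 150 degrees

Final answer: 150 degrees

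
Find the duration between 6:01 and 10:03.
From 6:01 to 10:03:
(10 x 60 + 3) - (6 x 60 + 1) = 603 - 361 = 242 minutes
= 4 hours and 2 minutes

Final answer: 4 hours and 2 minutes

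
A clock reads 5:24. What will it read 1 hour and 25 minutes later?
Starting time: 5:24
Adding 25 minutes to 24 minutes: 24 + 25 = 49 minutes
Adding 1 hour: 5 + 1 = 6
Final time: 6:49

Final answer: 6:49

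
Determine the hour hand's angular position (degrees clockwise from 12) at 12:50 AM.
The hour hand moves 30 degrees per hour and 0.5 degrees per minute.
At 12:50: (0) x 30 + 50 x 0.5 = 0 + 25 = 25 degrees

Final answer: 25 degrees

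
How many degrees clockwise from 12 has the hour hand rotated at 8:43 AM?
The hour hand moves 30 degrees per hour and 0.5 degrees per minute.
At 8:43: (8) x 30 + 43 x 0.5 = 240 + 21.5 = 261.5 degrees

Final answer: 261.5 degrees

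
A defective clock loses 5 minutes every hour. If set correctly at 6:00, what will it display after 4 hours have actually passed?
For every 60 true minutes, the faulty clock advances 60 - 5 = 55 minutes.
True elapsed: 4 hours = 240 minutes.
Faulty clock advances: 240 x 55/60 = 220 minutes (drift: 20 minutes behind).
Shown time: 6:00 + 220 minutes = 9:40.

Final answer: 9:40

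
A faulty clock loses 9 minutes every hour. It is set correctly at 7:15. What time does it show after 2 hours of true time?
For every 60 true minutes, the faulty clock advances 60 - 9 = 51 minutes.
True elapsed: 2 hours = 120 minutes.
Faulty clock advances: 120 x 51/60 = 102 minutes (drift: 18 minutes behind).
Shown time: 7:15 + 102 minutes = 8:57.

Final answer: 8:57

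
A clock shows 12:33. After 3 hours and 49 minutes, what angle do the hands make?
First find the time 3 hours and 49 minutes after 12:33.
Total minutes: 12 x 60 + 33 + 3 x 60 + 49 = 982.
982 mod 720 = 262 minutes = 4:22.
Now compute the angle at 4:22:
Hour hand: 4 x 30 + 22 x 0.5 = 131 degrees
Minute hand: 22 x 6 = 132 degrees
Difference: |131 - 132| = 1 degrees
The angle is 1 degrees

Final answer: 1 degrees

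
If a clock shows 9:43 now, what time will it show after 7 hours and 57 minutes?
Starting time: 9:43
Adding 57 minutes to 43 minutes: 43 + 57 = 100 minutes = 1 hour and 40 minutes
Adding 7 hours: 9 + 7 + 1 (carry) = 17 - 12 = 5
Final time: 5:40

Final answer: 5:40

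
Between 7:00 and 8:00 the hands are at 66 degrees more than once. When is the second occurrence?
At t minutes past 7:00, the hour hand is at 30 x 7 + 0.5t degrees and the minute hand is at 6t degrees.
The smaller angle between them is 66 degrees when |30H - 5.5t| = 66 or |30H - 5.5t| = 294.
With H = 7, solve 30 x 7 - 5.5t = +/- target for each target:
  t = (30 x 7 - 66) / 5.5 = 26.18
  t = (30 x 7 + 66) / 5.5 = 50.18
  t = (30 x 7 - 294) / 5.5 = -15.27 (outside (0, 60))
  t = (30 x 7 + 294) / 5.5 = 91.64 (outside (0, 60))
Valid solutions in (0, 60): {26.18, 50.18} minutes.
The second occurrence is t = 50.18 minutes.
The hands form a 66-degree angle at 50.18 minutes past 7:00.

Final answer: 50.18 minutes past 7:00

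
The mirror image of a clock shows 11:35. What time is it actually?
Reflection across the vertical (12-6) axis maps a hand at angle A degrees to (360 - A) degrees, which sends a reading of T minutes past 12:00 to (720 - T) minutes past 12:00.
Mirror reads 11:35 = 695 minutes past 12:00.
Actual time: (720 - 695) mod 720 = 25 minutes = 12:25.

Final answer: 12:25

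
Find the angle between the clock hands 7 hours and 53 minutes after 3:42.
First find the time 7 hours and 53 minutes after 3:42.
Total minutes: 3 x 60 + 42 + 7 x 60 + 53 = 695.
695 mod 720 = 695 minutes = 11:35.
Now compute the angle at 11:35:
Hour hand: 11 x 30 + 35 x 0.5 = 347.5 degrees
Minute hand: 35 x 6 = 210 degrees
Difference: |347.5 - 210| = 137.5 degrees
The angle is 137.5 degrees

Final answer: 137.5 degrees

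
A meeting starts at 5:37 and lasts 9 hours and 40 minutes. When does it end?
Starting time: 5:37
Adding 40 minutes to 37 minutes: 37 + 40 = 77 minutes = 1 hour and 17 minutes
Adding 9 hours: 5 + 9 + 1 (carry) = 15 - 12 = 3
Final time: 3:17

Final answer: 3:17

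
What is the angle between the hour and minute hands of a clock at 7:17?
Hour hand position: 7 x 30 + 17 x 0.5 = 218.5 degrees
Minute hand position: 17 x 6 = 102 degrees
Difference: |218.5 - 102| = 116.5 degrees
The angle between the hands is 116.5 degrees

Final answer: 116.5 degrees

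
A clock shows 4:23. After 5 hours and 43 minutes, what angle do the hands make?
First find the time 5 hours and 43 minutes after 4:23.
Total minutes: 4 x 60 + 23 + 5 x 60 + 43 = 606.
606 mod 720 = 606 minutes = 10:06.
Now compute the angle at 10:06:
Hour hand: 10 x 30 + 6 x 0.5 = 303 degrees
Minute hand: 6 x 6 = 36 degrees
Difference: |303 - 36| = 267 degrees
Smaller angle: 360 - 267 = 93 degrees

Final answer: 93 degrees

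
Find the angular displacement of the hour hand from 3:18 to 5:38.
The hour hand moves 0.5 degrees per minute.
Time elapsed: 5:38 - 3:18 = 140 minutes
Angular displacement: 140 x 0.5 = 70 degrees

Final answer: 70 degrees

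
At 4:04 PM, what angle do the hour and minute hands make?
Hour hand position: 4 x 30 + 4 x 0.5 = 122 degrees
Minute hand position: 4 x 6 = 24 degrees
Difference: |122 - 24| = 98 degrees
The angle between the hands is 98 degrees

Final answer: 98 degrees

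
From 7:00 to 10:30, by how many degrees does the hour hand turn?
The hour hand moves 0.5 degrees per minute.
Time elapsed: 10:30 - 7:00 = 210 minutes
Angular displacement: 210 x 0.5 = 105 degrees

Final answer: 105 degrees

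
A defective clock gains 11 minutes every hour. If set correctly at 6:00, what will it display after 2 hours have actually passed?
For every 60 true minutes, the faulty clock advances 60 + 11 = 71 minutes.
True elapsed: 2 hours = 120 minutes.
Faulty clock advances: 120 x 71/60 = 142 minutes (drift: 22 minutes ahead).
Shown time: 6:00 + 142 minutes = 8:22.

Final answer: 8:22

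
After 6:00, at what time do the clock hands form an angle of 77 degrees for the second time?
At t minutes past 6:00, the hour hand is at 30 x 6 + 0.5t degrees and the minute hand is at 6t degrees.
The smaller angle between them is 77 degrees when |30H - 5.5t| = 77 or |30H - 5.5t| = 283.
With H = 6, solve 30 x 6 - 5.5t = +/- target for each target:
  t = (30 x 6 - 77) / 5.5 = 18.73
  t = (30 x 6 + 77) / 5.5 = 46.73
  t = (30 x 6 - 283) / 5.5 = -18.73 (outside (0, 60))
  t = (30 x 6 + 283) / 5.5 = 84.18 (outside (0, 60))
Valid solutions in (0, 60): {18.73, 46.73} minutes.
The second occurrence is t = 46.73 minutes.
The hands form a 77-degree angle at 46.73 minutes past 6:00.

Final answer: 46.73 minutes past 6:00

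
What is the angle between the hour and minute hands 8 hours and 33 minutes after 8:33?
First find the time 8 hours and 33 minutes after 8:33.
Total minutes: 8 x 60 + 33 + 8 x 60 + 33 = 1026.
1026 mod 720 = 306 minutes = 5:06.
Now compute the angle at 5:06:
Hour hand: 5 x 30 + 6 x 0.5 = 153 degrees
Minute hand: 6 x 6 = 36 degrees
Difference: |153 - 36| = 117 degrees
The angle is 117 degrees

Final answer: 117 degrees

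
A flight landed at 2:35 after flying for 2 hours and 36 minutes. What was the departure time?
Starting time: 2:35 = 155 total minutes past 12:00
Subtracting: 2 hours and 36 minutes = 156 minutes
155 - 156 = -1 (negative, add 12 hours = 720) = 719 minutes
= 11 hours and 59 minutes past 12:00 = 11:59

Final answer: 11:59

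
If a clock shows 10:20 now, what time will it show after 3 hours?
Starting time: 10:20
Adding 0 minutes to 20 minutes: 20 + 0 = 20 minutes
Adding 3 hours: 10 + 3 = 13 - 12 = 1
Final time: 1:20

Final answer: 1:20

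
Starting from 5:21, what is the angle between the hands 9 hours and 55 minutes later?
First find the time 9 hours and 55 minutes after 5:21.
Total minutes: 5 x 60 + 21 + 9 x 60 + 55 = 916.
916 mod 720 = 196 minutes = 3:16.
Now compute the angle at 3:16:
Hour hand: 3 x 30 + 16 x 0.5 = 98 degrees
Minute hand: 16 x 6 = 96 degrees
Difference: |98 - 96| = 2 degrees
The angle is 2 degrees

Final answer: 2 degrees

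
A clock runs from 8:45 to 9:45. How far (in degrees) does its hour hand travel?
The hour hand moves 0.5 degrees per minute.
Time elapsed: 9:45 - 8:45 = 60 minutes
Angular displacement: 60 x 0.5 = 30 degrees

Final answer: 30 degrees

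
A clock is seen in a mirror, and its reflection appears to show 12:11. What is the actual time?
Reflection across the vertical (12-6) axis maps a hand at angle A degrees to (360 - A) degrees, which sends a reading of T minutes past 12:00 to (720 - T) minutes past 12:00.
Mirror reads 12:11 = 11 minutes past 12:00.
Actual time: (720 - 11) mod 720 = 709 minutes = 11:49.

Final answer: 11:49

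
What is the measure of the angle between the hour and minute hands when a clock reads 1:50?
Hour hand position: 1 x 30 + 50 x 0.5 = 55 degrees
Minute hand position: 50 x 6 = 300 degrees
Difference: |55 - 300| = 245 degrees
Since 245 > 180, the smaller angle is 360 - 245 = 115 degrees

Final answer: 115 degrees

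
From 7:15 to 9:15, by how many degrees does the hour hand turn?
The hour hand moves 0.5 degrees per minute.
Time elapsed: 9:15 - 7:15 = 120 minutes
Angular displacement: 120 x 0.5 = 60 degrees

Final answer: 60 degrees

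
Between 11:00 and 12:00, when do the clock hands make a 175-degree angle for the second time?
At t minutes past 11:00, the hour hand is at 30 x 11 + 0.5t degrees and the minute hand is at 6t degrees.
The smaller angle between them is 175 degrees when |30H - 5.5t| = 175 or |30H - 5.5t| = 185.
With H = 11, solve 30 x 11 - 5.5t = +/- target for each target:
  t = (30 x 11 - 175) / 5.5 = 28.18
  t = (30 x 11 + 175) / 5.5 = 91.82 (outside (0, 60))
  t = (30 x 11 - 185) / 5.5 = 26.36
  t = (30 x 11 + 185) / 5.5 = 93.64 (outside (0, 60))
Valid solutions in (0, 60): {26.36, 28.18} minutes.
The second occurrence is t = 28.18 minutes.
The hands form a 175-degree angle at 28.18 minutes past 11:00.

Final answer: 28.18 minutes past 11:00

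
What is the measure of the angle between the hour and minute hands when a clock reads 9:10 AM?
Hour hand position: 9 x 30 + 10 x 0.5 = 275 degrees
Minute hand position: 10 x 6 = 60 degrees
Difference: |275 - 60| = 215 degrees
Since 215 > 180, the smaller angle is 360 - 215 = 145 degrees

Final answer: 145 degrees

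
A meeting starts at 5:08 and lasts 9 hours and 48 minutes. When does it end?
Starting time: 5:08
Adding 48 minutes to 8 minutes: 8 + 48 = 56 minutes
Adding 9 hours: 5 + 9 = 14 - 12 = 2
Final time: 2:56

Final answer: 2:56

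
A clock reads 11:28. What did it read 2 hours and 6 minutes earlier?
Starting time: 11:28 = 688 total minutes past 12:00
Subtracting: 2 hours and 6 minutes = 126 minutes
688 - 126 = 562 minutes
= 9 hours and 22 minutes past 12:00 = 9:22

Final answer: 9:22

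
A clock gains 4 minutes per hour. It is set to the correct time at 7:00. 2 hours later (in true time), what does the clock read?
For every 60 true minutes, the faulty clock advances 60 + 4 = 64 minutes.
True elapsed: 2 hours = 120 minutes.
Faulty clock advances: 120 x 64/60 = 128 minutes (drift: 8 minutes ahead).
Shown time: 7:00 + 128 minutes = 9:08.

Final answer: 9:08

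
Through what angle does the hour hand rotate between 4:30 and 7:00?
The hour hand moves 0.5 degrees per minute.
Time elapsed: 7:00 - 4:30 = 150 minutes
Angular displacement: 150 x 0.5 = 75 degrees

Final answer: 75 degrees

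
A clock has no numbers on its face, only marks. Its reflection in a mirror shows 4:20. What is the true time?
Reflection across the vertical (12-6) axis maps a hand at angle A degrees to (360 - A) degrees, which sends a reading of T minutes past 12:00 to (720 - T) minutes past 12:00.
Mirror reads 4:20 = 260 minutes past 12:00.
Actual time: (720 - 260) mod 720 = 460 minutes = 7:40.

Final answer: 7:40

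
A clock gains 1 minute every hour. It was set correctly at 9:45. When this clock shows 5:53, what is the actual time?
For every 60 true minutes, the faulty clock advances 61 minutes, so 1 faulty-clock minute corresponds to 60/61 true minutes.
From 9:45 to 5:53 on the faulty dial is 488 minutes.
True elapsed: 488 x 60/61 = 480 minutes = 8 hours.
True time: 9:45 + 8 hours = 5:45.

Final answer: 5:45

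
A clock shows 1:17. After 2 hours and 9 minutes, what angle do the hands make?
First find the time 2 hours and 9 minutes after 1:17.
Total minutes: 1 x 60 + 17 + 2 x 60 + 9 = 206.
206 mod 720 = 206 minutes = 3:26.
Now compute the angle at 3:26:
Hour hand: 3 x 30 + 26 x 0.5 = 103 degrees
Minute hand: 26 x 6 = 156 degrees
Difference: |103 - 156| = 53 degrees
The angle is 53 degrees

Final answer: 53 degrees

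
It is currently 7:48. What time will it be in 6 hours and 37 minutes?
Starting time: 7:48
Adding 37 minutes to 48 minutes: 48 + 37 = 85 minutes = 1 hour and 25 minutes
Adding 6 hours: 7 + 6 + 1 (carry) = 14 - 12 = 2
Final time: 2:25

Final answer: 2:25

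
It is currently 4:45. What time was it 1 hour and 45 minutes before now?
Starting time: 4:45 = 285 total minutes past 12:00
Subtracting: 1 hour and 45 minutes = 105 minutes
285 - 105 = 180 minutes
= 3 hours past 12:00 = 3:00

Final answer: 3:00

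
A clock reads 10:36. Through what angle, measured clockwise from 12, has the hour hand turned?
The hour hand moves 30 degrees per hour and 0.5 degrees per minute.
At 10:36: (10) x 30 + 36 x 0.5 = 300 + 18 = 318 degrees

Final answer: 318 degrees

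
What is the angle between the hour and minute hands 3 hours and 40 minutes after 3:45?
First find the time 3 hours and 40 minutes after 3:45.
Total minutes: 3 x 60 + 45 + 3 x 60 + 40 = 445.
445 mod 720 = 445 minutes = 7:25.
Now compute the angle at 7:25:
Hour hand: 7 x 30 + 25 x 0.5 = 222.5 degrees
Minute hand: 25 x 6 = 150 degrees
Difference: |222.5 - 150| = 72.5 degrees
The angle is 72.5 degrees

Final answer: 72.5 degrees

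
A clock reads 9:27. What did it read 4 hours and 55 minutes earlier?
Starting time: 9:27 = 567 total minutes past 12:00
Subtracting: 4 hours and 55 minutes = 295 minutes
567 - 295 = 272 minutes
= 4 hours and 32 minutes past 12:00 = 4:32

Final answer: 4:32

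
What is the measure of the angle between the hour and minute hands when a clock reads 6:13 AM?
Hour hand position: 6 x 30 + 13 x 0.5 = 186.5 degrees
Minute hand position: 13 x 6 = 78 degrees
Difference: |186.5 - 78| = 108.5 degrees
The angle between the hands is 108.5 degrees

Final answer: 108.5 degrees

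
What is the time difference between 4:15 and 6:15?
From 4:15 to 6:15:
(6 x 60 + 15) - (4 x 60 + 15) = 375 - 255 = 120 minutes
= 2 hours

Final answer: 2 hours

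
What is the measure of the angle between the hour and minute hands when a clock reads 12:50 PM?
Hour hand position: 0 x 30 + 50 x 0.5 = 25 degrees
Minute hand position: 50 x 6 = 300 degrees
Difference: |25 - 300| = 275 degrees
Since 275 > 180, the smaller angle is 360 - 275 = 85 degrees

Final answer: 85 degrees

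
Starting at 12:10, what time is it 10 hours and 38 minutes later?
Starting time: 12:10
Adding 38 minutes to 10 minutes: 10 + 38 = 48 minutes
Adding 10 hours: 12 + 10 = 22 - 12 = 10
Final time: 10:48

Final answer: 10:48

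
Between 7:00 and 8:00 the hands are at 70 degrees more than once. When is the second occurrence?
At t minutes past 7:00, the hour hand is at 30 x 7 + 0.5t degrees and the minute hand is at 6t degrees.
The smaller angle between them is 70 degrees when |30H - 5.5t| = 70 or |30H - 5.5t| = 290.
With H = 7, solve 30 x 7 - 5.5t = +/- target for each target:
  t = (30 x 7 - 70) / 5.5 = 25.45
  t = (30 x 7 + 70) / 5.5 = 50.91
  t = (30 x 7 - 290) / 5.5 = -14.55 (outside (0, 60))
  t = (30 x 7 + 290) / 5.5 = 90.91 (outside (0, 60))
Valid solutions in (0, 60): {25.45, 50.91} minutes.
The second occurrence is t = 50.91 minutes.
The hands form a 70-degree angle at 50.91 minutes past 7:00.

Final answer: 50.91 minutes past 7:00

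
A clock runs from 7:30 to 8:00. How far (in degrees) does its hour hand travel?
The hour hand moves 0.5 degrees per minute.
Time elapsed: 8:00 - 7:30 = 30 minutes
Angular displacement: 30 x 0.5 = 15 degrees

Final answer: 15 degrees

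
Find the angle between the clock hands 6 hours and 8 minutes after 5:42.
First find the time 6 hours and 8 minutes after 5:42.
Total minutes: 5 x 60 + 42 + 6 x 60 + 8 = 710.
710 mod 720 = 710 minutes = 11:50.
Now compute the angle at 11:50:
Hour hand: 11 x 30 + 50 x 0.5 = 355 degrees
Minute hand: 50 x 6 = 300 degrees
Difference: |355 - 300| = 55 degrees
The angle is 55 degrees

Final answer: 55 degrees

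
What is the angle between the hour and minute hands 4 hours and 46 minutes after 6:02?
First find the time 4 hours and 46 minutes after 6:02.
Total minutes: 6 x 60 + 2 + 4 x 60 + 46 = 648.
648 mod 720 = 648 minutes = 10:48.
Now compute the angle at 10:48:
Hour hand: 10 x 30 + 48 x 0.5 = 324 degrees
Minute hand: 48 x 6 = 288 degrees
Difference: |324 - 288| = 36 degrees
The angle is 36 degrees

Final answer: 36 degrees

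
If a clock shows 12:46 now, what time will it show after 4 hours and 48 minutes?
Starting time: 12:46
Adding 48 minutes to 46 minutes: 46 + 48 = 94 minutes = 1 hour and 34 minutes
Adding 4 hours: 12 + 4 + 1 (carry) = 17 - 12 = 5
Final time: 5:34

Final answer: 5:34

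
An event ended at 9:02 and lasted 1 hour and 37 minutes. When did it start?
Starting time: 9:02 = 542 total minutes past 12:00
Subtracting: 1 hour and 37 minutes = 97 minutes
542 - 97 = 445 minutes
= 7 hours and 25 minutes past 12:00 = 7:25

Final answer: 7:25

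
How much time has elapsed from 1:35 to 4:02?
From 1:35 to 4:02:
(4 x 60 + 2) - (1 x 60 + 35) = 242 - 95 = 147 minutes
= 2 hours and 27 minutes

Final answer: 2 hours and 27 minutes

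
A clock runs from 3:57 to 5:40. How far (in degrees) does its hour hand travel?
The hour hand moves 0.5 degrees per minute.
Time elapsed: 5:40 - 3:57 = 103 minutes
Angular displacement: 103 x 0.5 = 51.5 degrees

Final answer: 51.5 degrees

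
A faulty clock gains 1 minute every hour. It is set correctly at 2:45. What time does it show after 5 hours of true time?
For every 60 true minutes, the faulty clock advances 60 + 1 = 61 minutes.
True elapsed: 5 hours = 300 minutes.
Faulty clock advances: 300 x 61/60 = 305 minutes (drift: 5 minutes ahead).
Shown time: 2:45 + 305 minutes = 7:50.

Final answer: 7:50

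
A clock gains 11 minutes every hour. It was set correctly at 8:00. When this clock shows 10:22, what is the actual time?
For every 60 true minutes, the faulty clock advances 71 minutes, so 1 faulty-clock minute corresponds to 60/71 true minutes.
From 8:00 to 10:22 on the faulty dial is 142 minutes.
True elapsed: 142 x 60/71 = 120 minutes = 2 hours.
True time: 8:00 + 2 hours = 10:00.

Final answer: 10:00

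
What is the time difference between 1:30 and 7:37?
From 1:30 to 7:37:
(7 x 60 + 37) - (1 x 60 + 30) = 457 - 90 = 367 minutes
= 6 hours and 7 minutes

Final answer: 6 hours and 7 minutes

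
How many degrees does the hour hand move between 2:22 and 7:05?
The hour hand moves 0.5 degrees per minute.
Time elapsed: 7:05 - 2:22 = 283 minutes
Angular displacement: 283 x 0.5 = 141.5 degrees

Final answer: 141.5 degrees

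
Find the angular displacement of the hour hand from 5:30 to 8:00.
The hour hand moves 0.5 degrees per minute.
Time elapsed: 8:00 - 5:30 = 150 minutes
Angular displacement: 150 x 0.5 = 75 degrees

Final answer: 75 degrees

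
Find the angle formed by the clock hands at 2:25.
Hour hand position: 2 x 30 + 25 x 0.5 = 72.5 degrees
Minute hand position: 25 x 6 = 150 degrees
Difference: |72.5 - 150| = 77.5 degrees
The angle between the hands is 77.5 degrees

Final answer: 77.5 degrees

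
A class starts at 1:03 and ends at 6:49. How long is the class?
From 1:03 to 6:49:
(6 x 60 + 49) - (1 x 60 + 3) = 409 - 63 = 346 minutes
= 5 hours and 46 minutes

Final answer: 5 hours and 46 minutes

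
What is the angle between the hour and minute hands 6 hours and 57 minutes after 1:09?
First find the time 6 hours and 57 minutes after 1:09.
Total minutes: 1 x 60 + 9 + 6 x 60 + 57 = 486.
486 mod 720 = 486 minutes = 8:06.
Now compute the angle at 8:06:
Hour hand: 8 x 30 + 6 x 0.5 = 243 degrees
Minute hand: 6 x 6 = 36 degrees
Difference: |243 - 36| = 207 degrees
Smaller angle: 360 - 207 = 153 degrees

Final answer: 153 degrees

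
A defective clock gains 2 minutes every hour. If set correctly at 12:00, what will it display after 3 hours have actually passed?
For every 60 true minutes, the faulty clock advances 60 + 2 = 62 minutes.
True elapsed: 3 hours = 180 minutes.
Faulty clock advances: 180 x 62/60 = 186 minutes (drift: 6 minutes ahead).
Shown time: 12:00 + 186 minutes = 3:06.

Final answer: 3:06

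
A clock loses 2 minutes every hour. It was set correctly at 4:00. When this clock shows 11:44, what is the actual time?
For every 60 true minutes, the faulty clock advances 58 minutes, so 1 faulty-clock minute corresponds to 60/58 true minutes.
From 4:00 to 11:44 on the faulty dial is 464 minutes.
True elapsed: 464 x 60/58 = 480 minutes = 8 hours.
True time: 4:00 + 8 hours = 12:00.

Final answer: 12:00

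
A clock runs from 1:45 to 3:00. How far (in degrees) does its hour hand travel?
The hour hand moves 0.5 degrees per minute.
Time elapsed: 3:00 - 1:45 = 75 minutes
Angular displacement: 75 x 0.5 = 37.5 degrees

Final answer: 37.5 degrees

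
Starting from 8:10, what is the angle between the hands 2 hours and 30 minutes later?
First find the time 2 hours and 30 minutes after 8:10.
Total minutes: 8 x 60 + 10 + 2 x 60 + 30 = 640.
640 mod 720 = 640 minutes = 10:40.
Now compute the angle at 10:40:
Hour hand: 10 x 30 + 40 x 0.5 = 320 degrees
Minute hand: 40 x 6 = 240 degrees
Difference: |320 - 240| = 80 degrees
The angle is 80 degrees

Final answer: 80 degrees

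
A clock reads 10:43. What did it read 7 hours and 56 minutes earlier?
Starting time: 10:43 = 643 total minutes past 12:00
Subtracting: 7 hours and 56 minutes = 476 minutes
643 - 476 = 167 minutes
= 2 hours and 47 minutes past 12:00 = 2:47

Final answer: 2:47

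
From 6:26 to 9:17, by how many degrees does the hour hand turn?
The hour hand moves 0.5 degrees per minute.
Time elapsed: 9:17 - 6:26 = 171 minutes
Angular displacement: 171 x 0.5 = 85.5 degrees

Final answer: 85.5 degrees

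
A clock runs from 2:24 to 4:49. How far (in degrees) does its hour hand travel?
The hour hand moves 0.5 degrees per minute.
Time elapsed: 4:49 - 2:24 = 145 minutes
Angular displacement: 145 x 0.5 = 72.5 degrees

Final answer: 72.5 degrees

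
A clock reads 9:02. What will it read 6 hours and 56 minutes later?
Starting time: 9:02
Adding 56 minutes to 2 minutes: 2 + 56 = 58 minutes
Adding 6 hours: 9 + 6 = 15 - 12 = 3
Final time: 3:58

Final answer: 3:58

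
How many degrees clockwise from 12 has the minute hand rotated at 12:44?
The minute hand moves 6 degrees per minute.
At 12:44: 44 x 6 = 264 degrees

Final answer: 264 degrees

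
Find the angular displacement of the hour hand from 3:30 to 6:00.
The hour hand moves 0.5 degrees per minute.
Time elapsed: 6:00 - 3:30 = 150 minutes
Angular displacement: 150 x 0.5 = 75 degrees

Final answer: 75 degrees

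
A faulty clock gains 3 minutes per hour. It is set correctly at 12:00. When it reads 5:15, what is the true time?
For every 60 true minutes, the faulty clock advances 63 minutes, so 1 faulty-clock minute corresponds to 60/63 true minutes.
From 12:00 to 5:15 on the faulty dial is 315 minutes.
True elapsed: 315 x 60/63 = 300 minutes = 5 hours.
True time: 12:00 + 5 hours = 5:00.

Final answer: 5:00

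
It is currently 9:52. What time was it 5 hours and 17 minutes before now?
Starting time: 9:52 = 592 total minutes past 12:00
Subtracting: 5 hours and 17 minutes = 317 minutes
592 - 317 = 275 minutes
= 4 hours and 35 minutes past 12:00 = 4:35

Final answer: 4:35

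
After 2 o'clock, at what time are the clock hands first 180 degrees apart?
For hands to be 180 degrees apart: |30H - 5.5t| = 180
With H = 2: t = (30 x 2 + 180)/5.5 = 43.64 or t = (30 x 2 - 180)/5.5 = -21.82
First valid solution (0 < t < 60): t = 43.64 minutes
The hands are opposite at 43.64 minutes past 2:00.

Final answer: 43.64 minutes past 2:00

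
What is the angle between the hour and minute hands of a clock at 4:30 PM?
Hour hand position: 4 x 30 + 30 x 0.5 = 135 degrees
Minute hand position: 30 x 6 = 180 degrees
Difference: |135 - 180| = 45 degrees
The angle between the hands is 45 degrees

Final answer: 45 degrees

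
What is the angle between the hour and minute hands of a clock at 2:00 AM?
Hour hand position: 2 x 30 + 0 x 0.5 = 60 degrees
Minute hand position: 0 x 6 = 0 degrees
Difference: |60 - 0| = 60 degrees
The angle between the hands is 60 degrees

Final answer: 60 degrees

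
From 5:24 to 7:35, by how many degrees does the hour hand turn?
The hour hand moves 0.5 degrees per minute.
Time elapsed: 7:35 - 5:24 = 131 minutes
Angular displacement: 131 x 0.5 = 65.5 degrees

Final answer: 65.5 degrees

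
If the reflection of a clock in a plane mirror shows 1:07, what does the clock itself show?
Reflection across the vertical (12-6) axis maps a hand at angle A degrees to (360 - A) degrees, which sends a reading of T minutes past 12:00 to (720 - T) minutes past 12:00.
Mirror reads 1:07 = 67 minutes past 12:00.
Actual time: (720 - 67) mod 720 = 653 minutes = 10:53.

Final answer: 10:53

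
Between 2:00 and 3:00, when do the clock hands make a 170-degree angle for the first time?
At t minutes past 2:00, the hour hand is at 30 x 2 + 0.5t degrees and the minute hand is at 6t degrees.
The smaller angle between them is 170 degrees when |30H - 5.5t| = 170 or |30H - 5.5t| = 190.
With H = 2, solve 30 x 2 - 5.5t = +/- target for each target:
  t = (30 x 2 - 170) / 5.5 = -20 (outside (0, 60))
  t = (30 x 2 + 170) / 5.5 = 41.82
  t = (30 x 2 - 190) / 5.5 = -23.64 (outside (0, 60))
  t = (30 x 2 + 190) / 5.5 = 45.45
Valid solutions in (0, 60): {41.82, 45.45} minutes.
The first occurrence is t = 41.82 minutes.
The hands form a 170-degree angle at 41.82 minutes past 2:00.

Final answer: 41.82 minutes past 2:00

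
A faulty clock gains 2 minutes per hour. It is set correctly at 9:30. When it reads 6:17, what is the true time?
For every 60 true minutes, the faulty clock advances 62 minutes, so 1 faulty-clock minute corresponds to 60/62 true minutes.
From 9:30 to 6:17 on the faulty dial is 527 minutes.
True elapsed: 527 x 60/62 = 510 minutes = 8 hours and 30 minutes.
True time: 9:30 + 8 hours and 30 minutes = 6:00.

Final answer: 6:00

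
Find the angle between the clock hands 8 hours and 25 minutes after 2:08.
First find the time 8 hours and 25 minutes after 2:08.
Total minutes: 2 x 60 + 8 + 8 x 60 + 25 = 633.
633 mod 720 = 633 minutes = 10:33.
Now compute the angle at 10:33:
Hour hand: 10 x 30 + 33 x 0.5 = 316.5 degrees
Minute hand: 33 x 6 = 198 degrees
Difference: |316.5 - 198| = 118.5 degrees
The angle is 118.5 degrees

Final answer: 118.5 degrees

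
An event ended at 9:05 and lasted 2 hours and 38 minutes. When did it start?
Starting time: 9:05 = 545 total minutes past 12:00
Subtracting: 2 hours and 38 minutes = 158 minutes
545 - 158 = 387 minutes
= 6 hours and 27 minutes past 12:00 = 6:27

Final answer: 6:27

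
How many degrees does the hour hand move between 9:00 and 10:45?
The hour hand moves 0.5 degrees per minute.
Time elapsed: 10:45 - 9:00 = 105 minutes
Angular displacement: 105 x 0.5 = 52.5 degrees

Final answer: 52.5 degrees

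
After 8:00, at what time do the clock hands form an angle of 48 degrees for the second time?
At t minutes past 8:00, the hour hand is at 30 x 8 + 0.5t degrees and the minute hand is at 6t degrees.
The smaller angle between them is 48 degrees when |30H - 5.5t| = 48 or |30H - 5.5t| = 312.
With H = 8, solve 30 x 8 - 5.5t = +/- target for each target:
  t = (30 x 8 - 48) / 5.5 = 34.91
  t = (30 x 8 + 48) / 5.5 = 52.36
  t = (30 x 8 - 312) / 5.5 = -13.09 (outside (0, 60))
  t = (30 x 8 + 312) / 5.5 = 100.36 (outside (0, 60))
Valid solutions in (0, 60): {34.91, 52.36} minutes.
The second occurrence is t = 52.36 minutes.
The hands form a 48-degree angle at 52.36 minutes past 8:00.

Final answer: 52.36 minutes past 8:00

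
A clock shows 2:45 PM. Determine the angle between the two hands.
Hour hand position: 2 x 30 + 45 x 0.5 = 82.5 degrees
Minute hand position: 45 x 6 = 270 degrees
Difference: |82.5 - 270| = 187.5 degrees
Since 187.5 > 180, the smaller angle is 360 - 187.5 = 172.5 degrees

Final answer: 172.5 degrees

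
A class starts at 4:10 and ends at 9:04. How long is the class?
From 4:10 to 9:04:
(9 x 60 + 4) - (4 x 60 + 10) = 544 - 250 = 294 minutes
= 4 hours and 54 minutes

Final answer: 4 hours and 54 minutes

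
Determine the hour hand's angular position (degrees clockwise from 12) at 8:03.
The hour hand moves 30 degrees per hour and 0.5 degrees per minute.
At 8:03: (8) x 30 + 3 x 0.5 = 240 + 1.5 = 241.5 degrees

Final answer: 241.5 degrees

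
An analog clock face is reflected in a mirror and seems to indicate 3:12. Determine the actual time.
Reflection across the vertical (12-6) axis maps a hand at angle A degrees to (360 - A) degrees, which sends a reading of T minutes past 12:00 to (720 - T) minutes past 12:00.
Mirror reads 3:12 = 192 minutes past 12:00.
Actual time: (720 - 192) mod 720 = 528 minutes = 8:48.

Final answer: 8:48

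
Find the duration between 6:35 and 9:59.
From 6:35 to 9:59:
(9 x 60 + 59) - (6 x 60 + 35) = 599 - 395 = 204 minutes
= 3 hours and 24 minutes

Final answer: 3 hours and 24 minutes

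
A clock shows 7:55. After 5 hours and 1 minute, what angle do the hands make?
First find the time 5 hours and 1 minute after 7:55.
Total minutes: 7 x 60 + 55 + 5 x 60 + 1 = 776.
776 mod 720 = 56 minutes = 12:56.
Now compute the angle at 12:56:
Hour hand: 0 x 30 + 56 x 0.5 = 28 degrees
Minute hand: 56 x 6 = 336 degrees
Difference: |28 - 336| = 308 degrees
Smaller angle: 360 - 308 = 52 degrees

Final answer: 52 degrees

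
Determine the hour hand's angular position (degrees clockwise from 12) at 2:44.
The hour hand moves 30 degrees per hour and 0.5 degrees per minute.
At 2:44: (2) x 30 + 44 x 0.5 = 60 + 22 = 82 degrees

Final answer: 82 degrees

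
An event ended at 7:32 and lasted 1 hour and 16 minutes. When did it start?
Starting time: 7:32 = 452 total minutes past 12:00
Subtracting: 1 hour and 16 minutes = 76 minutes
452 - 76 = 376 minutes
= 6 hours and 16 minutes past 12:00 = 6:16

Final answer: 6:16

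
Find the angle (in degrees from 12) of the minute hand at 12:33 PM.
The minute hand moves 6 degrees per minute.
At 12:33: 33 x 6 = 198 degrees

Final answer: 198 degrees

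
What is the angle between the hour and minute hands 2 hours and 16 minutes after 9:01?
First find the time 2 hours and 16 minutes after 9:01.
Total minutes: 9 x 60 + 1 + 2 x 60 + 16 = 677.
677 mod 720 = 677 minutes = 11:17.
Now compute the angle at 11:17:
Hour hand: 11 x 30 + 17 x 0.5 = 338.5 degrees
Minute hand: 17 x 6 = 102 degrees
Difference: |338.5 - 102| = 236.5 degrees
Smaller angle: 360 - 236.5 = 123.5 degrees

Final answer: 123.5 degrees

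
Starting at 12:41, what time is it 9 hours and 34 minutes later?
Starting time: 12:41
Adding 34 minutes to 41 minutes: 41 + 34 = 75 minutes = 1 hour and 15 minutes
Adding 9 hours: 12 + 9 + 1 (carry) = 22 - 12 = 10
Final time: 10:15

Final answer: 10:15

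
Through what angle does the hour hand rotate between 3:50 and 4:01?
The hour hand moves 0.5 degrees per minute.
Time elapsed: 4:01 - 3:50 = 11 minutes
Angular displacement: 11 x 0.5 = 5.5 degrees

Final answer: 5.5 degrees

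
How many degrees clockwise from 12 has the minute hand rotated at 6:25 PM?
The minute hand moves 6 degrees per minute.
At 6:25: 25 x 6 = 150 degrees

Final answer: 150 degrees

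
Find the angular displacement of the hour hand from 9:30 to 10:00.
The hour hand moves 0.5 degrees per minute.
Time elapsed: 10:00 - 9:30 = 30 minutes
Angular displacement: 30 x 0.5 = 15 degrees

Final answer: 15 degrees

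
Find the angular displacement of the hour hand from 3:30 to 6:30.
The hour hand moves 0.5 degrees per minute.
Time elapsed: 6:30 - 3:30 = 180 minutes
Angular displacement: 180 x 0.5 = 90 degrees

Final answer: 90 degrees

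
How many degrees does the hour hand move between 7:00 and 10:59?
The hour hand moves 0.5 degrees per minute.
Time elapsed: 10:59 - 7:00 = 239 minutes
Angular displacement: 239 x 0.5 = 119.5 degrees

Final answer: 119.5 degrees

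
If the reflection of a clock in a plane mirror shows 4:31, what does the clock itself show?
Reflection across the vertical (12-6) axis maps a hand at angle A degrees to (360 - A) degrees, which sends a reading of T minutes past 12:00 to (720 - T) minutes past 12:00.
Mirror reads 4:31 = 271 minutes past 12:00.
Actual time: (720 - 271) mod 720 = 449 minutes = 7:29.

Final answer: 7:29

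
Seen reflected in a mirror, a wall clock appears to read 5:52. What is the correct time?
Reflection across the vertical (12-6) axis maps a hand at angle A degrees to (360 - A) degrees, which sends a reading of T minutes past 12:00 to (720 - T) minutes past 12:00.
Mirror reads 5:52 = 352 minutes past 12:00.
Actual time: (720 - 352) mod 720 = 368 minutes = 6:08.

Final answer: 6:08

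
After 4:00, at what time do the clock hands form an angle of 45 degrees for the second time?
At t minutes past 4:00, the hour hand is at 30 x 4 + 0.5t degrees and the minute hand is at 6t degrees.
The smaller angle between them is 45 degrees when |30H - 5.5t| = 45 or |30H - 5.5t| = 315.
With H = 4, solve 30 x 4 - 5.5t = +/- target for each target:
  t = (30 x 4 - 45) / 5.5 = 13.64
  t = (30 x 4 + 45) / 5.5 = 30
  t = (30 x 4 - 315) / 5.5 = -35.45 (outside (0, 60))
  t = (30 x 4 + 315) / 5.5 = 79.09 (outside (0, 60))
Valid solutions in (0, 60): {13.64, 30} minutes.
The second occurrence is t = 30 minutes.
The hands form a 45-degree angle at 30 minutes past 4:00.

Final answer: 30 minutes past 4:00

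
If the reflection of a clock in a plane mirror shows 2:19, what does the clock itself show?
Reflection across the vertical (12-6) axis maps a hand at angle A degrees to (360 - A) degrees, which sends a reading of T minutes past 12:00 to (720 - T) minutes past 12:00.
Mirror reads 2:19 = 139 minutes past 12:00.
Actual time: (720 - 139) mod 720 = 581 minutes = 9:41.

Final answer: 9:41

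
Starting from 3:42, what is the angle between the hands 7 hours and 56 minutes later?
First find the time 7 hours and 56 minutes after 3:42.
Total minutes: 3 x 60 + 42 + 7 x 60 + 56 = 698.
698 mod 720 = 698 minutes = 11:38.
Now compute the angle at 11:38:
Hour hand: 11 x 30 + 38 x 0.5 = 349 degrees
Minute hand: 38 x 6 = 228 degrees
Difference: |349 - 228| = 121 degrees
The angle is 121 degrees

Final answer: 121 degrees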